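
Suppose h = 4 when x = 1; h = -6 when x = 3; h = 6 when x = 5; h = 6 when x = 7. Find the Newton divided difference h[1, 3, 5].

11/4

h[1,3] = (-6 - 4) / (3 - 1) = -5
h[3,5] = (6 - (-6)) / (5 - 3) = 6
h[1,3,5] = (6 - (-5)) / (5 - 1) = 11/4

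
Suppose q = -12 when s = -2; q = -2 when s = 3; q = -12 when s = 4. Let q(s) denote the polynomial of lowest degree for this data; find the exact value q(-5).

Evaluate each Lagrange basis at s = -5:
L_0(-5) = (-8)·(-9)/[(-5)·(-6)] = 12/5
L_1(-5) = (-3)·(-9)/[(5)·(-1)] = -27/5
L_2(-5) = (-3)·(-8)/[(6)·(1)] = 4
Sum: (-12)·(12/5) + (-2)·(-27/5) + (-12)·(4) = -66

-66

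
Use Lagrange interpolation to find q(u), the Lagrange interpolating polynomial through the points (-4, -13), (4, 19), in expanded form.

Build the Lagrange basis polynomials:
L_0(u) = (u - 4) / [-8] = -(1/8)u + 1/2
L_1(u) = (u + 4) / [8] = (1/8)u + 1/2
q(u) = (-13)·L_0 + 19·L_1
  (-13)·L_0(u) = (13/8)u - 13/2
  19·L_1(u) = (19/8)u + 19/2
Adding term by term: 4u + 3

q(u) = 4u + 3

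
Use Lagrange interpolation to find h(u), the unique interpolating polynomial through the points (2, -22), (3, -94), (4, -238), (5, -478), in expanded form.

L_0(u) = (u - 3)(u - 4)(u - 5) / [-6] = -(1/6)u^3 + 2u^2 - (47/6)u + 10
L_1(u) = (u - 2)(u - 4)(u - 5) / [2] = (1/2)u^3 - (11/2)u^2 + 19u - 20
L_2(u) = (u - 2)(u - 3)(u - 5) / [-2] = -(1/2)u^3 + 5u^2 - (31/2)u + 15
L_3(u) = (u - 2)(u - 3)(u - 4) / [6] = (1/6)u^3 - (3/2)u^2 + (13/3)u - 4
h(u) = (-22)·L_0 + (-94)·L_1 + (-238)·L_2 + (-478)·L_3
  (-22)·L_0(u) = (11/3)u^3 - 44u^2 + (517/3)u - 220
  (-94)·L_1(u) = -47u^3 + 517u^2 - 1786u + 1880
  (-238)·L_2(u) = 119u^3 - 1190u^2 + 3689u - 3570
  (-478)·L_3(u) = -(239/3)u^3 + 717u^2 - (6214/3)u + 1912
Adding term by term: -4u^3 + 4u + 2

h(u) = -4u^3 + 4u + 2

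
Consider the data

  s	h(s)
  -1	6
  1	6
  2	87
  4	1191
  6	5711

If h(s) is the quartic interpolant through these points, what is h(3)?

Evaluate each Lagrange basis at s = 3:
L_0(3) = (2)·(1)·(-1)·(-3)/[(-2)·(-3)·(-5)·(-7)] = 1/35
L_1(3) = (4)·(1)·(-1)·(-3)/[(2)·(-1)·(-3)·(-5)] = -2/5
L_2(3) = (4)·(2)·(-1)·(-3)/[(3)·(1)·(-2)·(-4)] = 1
L_3(3) = (4)·(2)·(1)·(-3)/[(5)·(3)·(2)·(-2)] = 2/5
L_4(3) = (4)·(2)·(1)·(-1)/[(7)·(5)·(4)·(2)] = -1/35
Sum: 6·(1/35) + 6·(-2/5) + 87·(1) + 1191·(2/5) + 5711·(-1/35) = 398

398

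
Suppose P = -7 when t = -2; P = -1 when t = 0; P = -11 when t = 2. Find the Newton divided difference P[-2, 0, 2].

P[-2,0] = (-1 - (-7)) / (0 - (-2)) = 3
P[0,2] = (-11 - (-1)) / (2 - 0) = -5
P[-2,0,2] = (-5 - 3) / (2 - (-2)) = -2

-2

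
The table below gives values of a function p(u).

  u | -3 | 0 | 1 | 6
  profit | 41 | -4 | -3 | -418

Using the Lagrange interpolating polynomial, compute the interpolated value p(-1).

-5

Evaluate each Lagrange basis at u = -1:
L_0(-1) = (-1)·(-2)·(-7)/[(-3)·(-4)·(-9)] = 7/54
L_1(-1) = (2)·(-2)·(-7)/[(3)·(-1)·(-6)] = 14/9
L_2(-1) = (2)·(-1)·(-7)/[(4)·(1)·(-5)] = -7/10
L_3(-1) = (2)·(-1)·(-2)/[(9)·(6)·(5)] = 2/135
Sum: 41·(7/54) + (-4)·(14/9) + (-3)·(-7/10) + (-418)·(2/135) = -5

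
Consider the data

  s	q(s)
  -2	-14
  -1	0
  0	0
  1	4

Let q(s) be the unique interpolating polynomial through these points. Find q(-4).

-156

Using Newton's divided-difference form:
q[-2,-1] = (0 - (-14)) / (-1 - (-2)) = 14
q[-1,0] = (0 - 0) / (0 - (-1)) = 0
q[0,1] = (4 - 0) / (1 - 0) = 4
q[-2,-1,0] = (0 - 14) / (0 - (-2)) = -7
q[-1,0,1] = (4 - 0) / (1 - (-1)) = 2
q[-2,-1,0,1] = (2 - (-7)) / (1 - (-2)) = 3
q(-4) = -14 + 14·(-2) + (-7)·(-2)·(-3) + 3·(-2)·(-3)·(-4) = -156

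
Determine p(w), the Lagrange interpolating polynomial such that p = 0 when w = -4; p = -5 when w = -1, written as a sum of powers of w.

p(w) = -(5/3)w - 20/3

Build the Lagrange basis polynomials:
L_0(w) = (w + 1) / [-3] = -(1/3)w - 1/3
L_1(w) = (w + 4) / [3] = (1/3)w + 4/3
p(w) = 0·L_0 + (-5)·L_1
  0·L_0(w) = 0
  (-5)·L_1(w) = -(5/3)w - 20/3
Adding term by term: -(5/3)w - 20/3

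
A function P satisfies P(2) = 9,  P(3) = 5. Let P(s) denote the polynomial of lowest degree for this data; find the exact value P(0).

17

Evaluate each Lagrange basis at s = 0:
L_0(0) = (-3)/[(-1)] = 3
L_1(0) = (-2)/[(1)] = -2
Sum: 9·(3) + 5·(-2) = 17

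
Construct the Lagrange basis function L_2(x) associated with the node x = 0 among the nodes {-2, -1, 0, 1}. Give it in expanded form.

L_2(x) = (x + 2)(x + 1)(x - 1) / [(2)·(1)·(-1)]
       = (x^3 + 2x^2 - x - 2) / (-2)

L_2(x) = -(1/2)x^3 - x^2 + (1/2)x + 1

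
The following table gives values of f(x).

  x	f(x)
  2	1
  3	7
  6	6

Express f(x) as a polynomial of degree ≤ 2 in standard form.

f(x) = -(19/12)x^2 + (167/12)x - 41/2

L_0(x) = (x - 3)(x - 6) / [4] = (1/4)x^2 - (9/4)x + 9/2
L_1(x) = (x - 2)(x - 6) / [-3] = -(1/3)x^2 + (8/3)x - 4
L_2(x) = (x - 2)(x - 3) / [12] = (1/12)x^2 - (5/12)x + 1/2
f(x) = 1·L_0 + 7·L_1 + 6·L_2
  1·L_0(x) = (1/4)x^2 - (9/4)x + 9/2
  7·L_1(x) = -(7/3)x^2 + (56/3)x - 28
  6·L_2(x) = (1/2)x^2 - (5/2)x + 3
Adding term by term: -(19/12)x^2 + (167/12)x - 41/2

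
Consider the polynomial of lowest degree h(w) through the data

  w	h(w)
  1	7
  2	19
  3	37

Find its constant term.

1

Build the Lagrange basis polynomials:
L_0(w) = (w - 2)(w - 3) / [2] = (1/2)w^2 - (5/2)w + 3
L_1(w) = (w - 1)(w - 3) / [-1] = -w^2 + 4w - 3
L_2(w) = (w - 1)(w - 2) / [2] = (1/2)w^2 - (3/2)w + 1
h(w) = 7·L_0 + 19·L_1 + 37·L_2
Only the constant term is needed; take it from each L_i and combine:
7·(3) + 19·(-3) + 37·(1) = 1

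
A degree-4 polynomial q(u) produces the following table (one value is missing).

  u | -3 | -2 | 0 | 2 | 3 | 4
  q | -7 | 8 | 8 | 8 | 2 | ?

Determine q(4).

The 5 known values determine q uniquely (degree ≤ 4).
Evaluate each Lagrange basis at u = 4:
L_0(4) = (6)·(4)·(2)·(1)/[(-1)·(-3)·(-5)·(-6)] = 8/15
L_1(4) = (7)·(4)·(2)·(1)/[(1)·(-2)·(-4)·(-5)] = -7/5
L_2(4) = (7)·(6)·(2)·(1)/[(3)·(2)·(-2)·(-3)] = 7/3
L_3(4) = (7)·(6)·(4)·(1)/[(5)·(4)·(2)·(-1)] = -21/5
L_4(4) = (7)·(6)·(4)·(2)/[(6)·(5)·(3)·(1)] = 56/15
Sum: (-7)·(8/15) + 8·(-7/5) + 8·(7/3) + 8·(-21/5) + 2·(56/15) = -112/5

-112/5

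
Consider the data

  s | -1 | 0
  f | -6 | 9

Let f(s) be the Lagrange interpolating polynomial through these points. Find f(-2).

-21

L_0(-2) = (-2)/[(-1)] = 2
L_1(-2) = (-1)/[(1)] = -1
Sum: (-6)·(2) + 9·(-1) = -21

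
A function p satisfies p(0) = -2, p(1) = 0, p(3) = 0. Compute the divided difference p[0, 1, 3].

p[0,1] = (0 - (-2)) / (1 - 0) = 2
p[1,3] = (0 - 0) / (3 - 1) = 0
p[0,1,3] = (0 - 2) / (3 - 0) = -2/3

-2/3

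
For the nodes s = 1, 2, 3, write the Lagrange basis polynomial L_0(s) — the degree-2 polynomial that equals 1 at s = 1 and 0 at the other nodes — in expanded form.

L_0(s) = (s - 2)(s - 3) / [(-1)·(-2)]
       = (s^2 - 5s + 6) / (2)

L_0(s) = (1/2)s^2 - (5/2)s + 3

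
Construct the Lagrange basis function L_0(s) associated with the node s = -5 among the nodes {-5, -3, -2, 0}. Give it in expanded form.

L_0(s) = (s + 3)(s + 2)s / [(-2)·(-3)·(-5)]
       = (s^3 + 5s^2 + 6s) / (-30)

L_0(s) = -(1/30)s^3 - (1/6)s^2 - (1/5)s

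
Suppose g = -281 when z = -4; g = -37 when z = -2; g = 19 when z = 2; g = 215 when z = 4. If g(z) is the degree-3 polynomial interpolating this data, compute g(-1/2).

-1

L_0(-1/2) = (3/2)·(-5/2)·(-9/2)/[(-2)·(-6)·(-8)] = -45/256
L_1(-1/2) = (7/2)·(-5/2)·(-9/2)/[(2)·(-4)·(-6)] = 105/128
L_2(-1/2) = (7/2)·(3/2)·(-9/2)/[(6)·(4)·(-2)] = 63/128
L_3(-1/2) = (7/2)·(3/2)·(-5/2)/[(8)·(6)·(2)] = -35/256
Sum: (-281)·(-45/256) + (-37)·(105/128) + 19·(63/128) + 215·(-35/256) = -1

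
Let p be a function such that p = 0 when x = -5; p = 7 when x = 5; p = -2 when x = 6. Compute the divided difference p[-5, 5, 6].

-97/110

p[-5,5] = (7 - 0) / (5 - (-5)) = 7/10
p[5,6] = (-2 - 7) / (6 - 5) = -9
p[-5,5,6] = (-9 - 7/10) / (6 - (-5)) = -97/110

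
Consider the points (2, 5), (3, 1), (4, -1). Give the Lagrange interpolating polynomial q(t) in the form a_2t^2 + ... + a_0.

q(t) = t^2 - 9t + 19

L_0(t) = (t - 3)(t - 4) / [2] = (1/2)t^2 - (7/2)t + 6
L_1(t) = (t - 2)(t - 4) / [-1] = -t^2 + 6t - 8
L_2(t) = (t - 2)(t - 3) / [2] = (1/2)t^2 - (5/2)t + 3
q(t) = 5·L_0 + 1·L_1 + (-1)·L_2
  5·L_0(t) = (5/2)t^2 - (35/2)t + 30
  1·L_1(t) = -t^2 + 6t - 8
  (-1)·L_2(t) = -(1/2)t^2 + (5/2)t - 3
Adding term by term: t^2 - 9t + 19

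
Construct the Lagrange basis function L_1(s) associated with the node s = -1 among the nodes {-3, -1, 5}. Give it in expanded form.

L_1(s) = -(1/12)s^2 + (1/6)s + 5/4

L_1(s) = (s + 3)(s - 5) / [(2)·(-6)]
       = (s^2 - 2s - 15) / (-12)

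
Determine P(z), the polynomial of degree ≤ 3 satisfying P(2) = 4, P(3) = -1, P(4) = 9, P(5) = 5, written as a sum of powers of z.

P(z) = -(29/6)z^3 + 51z^2 - (1009/6)z + 175

L_0(z) = (z - 3)(z - 4)(z - 5) / [-6] = -(1/6)z^3 + 2z^2 - (47/6)z + 10
L_1(z) = (z - 2)(z - 4)(z - 5) / [2] = (1/2)z^3 - (11/2)z^2 + 19z - 20
L_2(z) = (z - 2)(z - 3)(z - 5) / [-2] = -(1/2)z^3 + 5z^2 - (31/2)z + 15
L_3(z) = (z - 2)(z - 3)(z - 4) / [6] = (1/6)z^3 - (3/2)z^2 + (13/3)z - 4
P(z) = 4·L_0 + (-1)·L_1 + 9·L_2 + 5·L_3
  4·L_0(z) = -(2/3)z^3 + 8z^2 - (94/3)z + 40
  (-1)·L_1(z) = -(1/2)z^3 + (11/2)z^2 - 19z + 20
  9·L_2(z) = -(9/2)z^3 + 45z^2 - (279/2)z + 135
  5·L_3(z) = (5/6)z^3 - (15/2)z^2 + (65/3)z - 20
Adding term by term: -(29/6)z^3 + 51z^2 - (1009/6)z + 175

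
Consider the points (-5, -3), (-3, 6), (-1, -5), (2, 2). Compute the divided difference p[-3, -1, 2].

47/30

p[-3,-1] = (-5 - 6) / (-1 - (-3)) = -11/2
p[-1,2] = (2 - (-5)) / (2 - (-1)) = 7/3
p[-3,-1,2] = (7/3 - (-11/2)) / (2 - (-3)) = 47/30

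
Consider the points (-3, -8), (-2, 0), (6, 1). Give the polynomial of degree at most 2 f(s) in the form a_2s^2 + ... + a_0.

f(s) = -(7/8)s^2 + (29/8)s + 43/4

Build the Lagrange basis polynomials:
L_0(s) = (s + 2)(s - 6) / [9] = (1/9)s^2 - (4/9)s - 4/3
L_1(s) = (s + 3)(s - 6) / [-8] = -(1/8)s^2 + (3/8)s + 9/4
L_2(s) = (s + 3)(s + 2) / [72] = (1/72)s^2 + (5/72)s + 1/12
f(s) = (-8)·L_0 + 0·L_1 + 1·L_2
  (-8)·L_0(s) = -(8/9)s^2 + (32/9)s + 32/3
  0·L_1(s) = 0
  1·L_2(s) = (1/72)s^2 + (5/72)s + 1/12
Adding term by term: -(7/8)s^2 + (29/8)s + 43/4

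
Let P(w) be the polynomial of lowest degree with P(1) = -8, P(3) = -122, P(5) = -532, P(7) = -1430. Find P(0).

Using Newton's divided-difference form:
P[1,3] = (-122 - (-8)) / (3 - 1) = -57
P[3,5] = (-532 - (-122)) / (5 - 3) = -205
P[5,7] = (-1430 - (-532)) / (7 - 5) = -449
P[1,3,5] = (-205 - (-57)) / (5 - 1) = -37
P[3,5,7] = (-449 - (-205)) / (7 - 3) = -61
P[1,3,5,7] = (-61 - (-37)) / (7 - 1) = -4
P(0) = -8 + (-57)·(-1) + (-37)·(-1)·(-3) + (-4)·(-1)·(-3)·(-5) = -2

-2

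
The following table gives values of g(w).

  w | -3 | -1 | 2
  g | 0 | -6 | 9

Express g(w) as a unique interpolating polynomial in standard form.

Newton's divided differences:
g[-3,-1] = (-6 - 0) / (-1 - (-3)) = -3
g[-1,2] = (9 - (-6)) / (2 - (-1)) = 5
g[-3,-1,2] = (5 - (-3)) / (2 - (-3)) = 8/5
g(w) = (-3)·(w + 3) + (8/5)·(w + 3)(w + 1)
Expanding: g(w) = (8/5)w^2 + (17/5)w - 21/5

g(w) = (8/5)w^2 + (17/5)w - 21/5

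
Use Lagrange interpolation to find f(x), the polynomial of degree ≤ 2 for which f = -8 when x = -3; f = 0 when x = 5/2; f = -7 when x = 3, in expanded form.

f(x) = -(85/33)x^2 + (1/6)x + 345/22

L_0(x) = (x - 5/2)(x - 3) / [33] = (1/33)x^2 - (1/6)x + 5/22
L_1(x) = (x + 3)(x - 3) / [-11/4] = -(4/11)x^2 + 36/11
L_2(x) = (x + 3)(x - 5/2) / [3] = (1/3)x^2 + (1/6)x - 5/2
f(x) = (-8)·L_0 + 0·L_1 + (-7)·L_2
  (-8)·L_0(x) = -(8/33)x^2 + (4/3)x - 20/11
  0·L_1(x) = 0
  (-7)·L_2(x) = -(7/3)x^2 - (7/6)x + 35/2
Adding term by term: -(85/33)x^2 + (1/6)x + 345/22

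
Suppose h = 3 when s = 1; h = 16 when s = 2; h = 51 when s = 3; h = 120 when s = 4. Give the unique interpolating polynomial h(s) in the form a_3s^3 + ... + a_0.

h(s) = 2s^3 - s^2 + 2s

Build the Lagrange basis polynomials:
L_0(s) = (s - 2)(s - 3)(s - 4) / [-6] = -(1/6)s^3 + (3/2)s^2 - (13/3)s + 4
L_1(s) = (s - 1)(s - 3)(s - 4) / [2] = (1/2)s^3 - 4s^2 + (19/2)s - 6
L_2(s) = (s - 1)(s - 2)(s - 4) / [-2] = -(1/2)s^3 + (7/2)s^2 - 7s + 4
L_3(s) = (s - 1)(s - 2)(s - 3) / [6] = (1/6)s^3 - s^2 + (11/6)s - 1
h(s) = 3·L_0 + 16·L_1 + 51·L_2 + 120·L_3
  3·L_0(s) = -(1/2)s^3 + (9/2)s^2 - 13s + 12
  16·L_1(s) = 8s^3 - 64s^2 + 152s - 96
  51·L_2(s) = -(51/2)s^3 + (357/2)s^2 - 357s + 204
  120·L_3(s) = 20s^3 - 120s^2 + 220s - 120
Adding term by term: 2s^3 - s^2 + 2s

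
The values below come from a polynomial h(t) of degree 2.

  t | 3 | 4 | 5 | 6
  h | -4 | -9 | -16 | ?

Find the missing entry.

-25

The 3 known values determine h uniquely (degree ≤ 2).
Evaluate each Lagrange basis at t = 6:
L_0(6) = (2)·(1)/[(-1)·(-2)] = 1
L_1(6) = (3)·(1)/[(1)·(-1)] = -3
L_2(6) = (3)·(2)/[(2)·(1)] = 3
Sum: (-4)·(1) + (-9)·(-3) + (-16)·(3) = -25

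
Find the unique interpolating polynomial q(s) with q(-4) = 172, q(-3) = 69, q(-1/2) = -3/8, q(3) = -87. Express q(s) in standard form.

Newton's divided differences:
q[-4,-3] = (69 - 172) / (-3 - (-4)) = -103
q[-3,-1/2] = (-3/8 - 69) / (-1/2 - (-3)) = -111/4
q[-1/2,3] = (-87 - (-3/8)) / (3 - (-1/2)) = -99/4
q[-4,-3,-1/2] = (-111/4 - (-103)) / (-1/2 - (-4)) = 43/2
q[-3,-1/2,3] = (-99/4 - (-111/4)) / (3 - (-3)) = 1/2
q[-4,-3,-1/2,3] = (1/2 - 43/2) / (3 - (-4)) = -3
q(s) = 172 + (-103)·(s + 4) + (43/2)·(s + 4)(s + 3) + (-3)·(s + 4)(s + 3)(s + 1/2)
Expanding: q(s) = -3s^3 - s^2 + s

q(s) = -3s^3 - s^2 + s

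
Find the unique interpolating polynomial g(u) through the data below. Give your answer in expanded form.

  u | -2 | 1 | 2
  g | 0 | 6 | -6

L_0(u) = (u - 1)(u - 2) / [12] = (1/12)u^2 - (1/4)u + 1/6
L_1(u) = (u + 2)(u - 2) / [-3] = -(1/3)u^2 + 4/3
L_2(u) = (u + 2)(u - 1) / [4] = (1/4)u^2 + (1/4)u - 1/2
g(u) = 0·L_0 + 6·L_1 + (-6)·L_2
  0·L_0(u) = 0
  6·L_1(u) = -2u^2 + 8
  (-6)·L_2(u) = -(3/2)u^2 - (3/2)u + 3
Adding term by term: -(7/2)u^2 - (3/2)u + 11

g(u) = -(7/2)u^2 - (3/2)u + 11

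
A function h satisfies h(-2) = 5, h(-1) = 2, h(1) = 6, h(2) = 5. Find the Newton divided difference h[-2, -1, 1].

h[-2,-1] = (2 - 5) / (-1 - (-2)) = -3
h[-1,1] = (6 - 2) / (1 - (-1)) = 2
h[-2,-1,1] = (2 - (-3)) / (1 - (-2)) = 5/3

5/3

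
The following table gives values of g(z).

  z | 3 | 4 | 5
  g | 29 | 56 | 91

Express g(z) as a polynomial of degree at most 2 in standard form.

Build the Lagrange basis polynomials:
L_0(z) = (z - 4)(z - 5) / [2] = (1/2)z^2 - (9/2)z + 10
L_1(z) = (z - 3)(z - 5) / [-1] = -z^2 + 8z - 15
L_2(z) = (z - 3)(z - 4) / [2] = (1/2)z^2 - (7/2)z + 6
g(z) = 29·L_0 + 56·L_1 + 91·L_2
  29·L_0(z) = (29/2)z^2 - (261/2)z + 290
  56·L_1(z) = -56z^2 + 448z - 840
  91·L_2(z) = (91/2)z^2 - (637/2)z + 546
Adding term by term: 4z^2 - z - 4

g(z) = 4z^2 - z - 4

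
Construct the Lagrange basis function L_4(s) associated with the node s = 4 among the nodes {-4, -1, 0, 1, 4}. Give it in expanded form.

L_4(s) = (s + 4)(s + 1)s(s - 1) / [(8)·(5)·(4)·(3)]
       = (s^4 + 4s^3 - s^2 - 4s) / (480)

L_4(s) = (1/480)s^4 + (1/120)s^3 - (1/480)s^2 - (1/120)s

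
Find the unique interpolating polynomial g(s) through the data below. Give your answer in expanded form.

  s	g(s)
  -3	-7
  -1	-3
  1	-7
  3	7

Newton's divided differences:
g[-3,-1] = (-3 - (-7)) / (-1 - (-3)) = 2
g[-1,1] = (-7 - (-3)) / (1 - (-1)) = -2
g[1,3] = (7 - (-7)) / (3 - 1) = 7
g[-3,-1,1] = (-2 - 2) / (1 - (-3)) = -1
g[-1,1,3] = (7 - (-2)) / (3 - (-1)) = 9/4
g[-3,-1,1,3] = (9/4 - (-1)) / (3 - (-3)) = 13/24
g(s) = -7 + 2·(s + 3) + (-1)·(s + 3)(s + 1) + (13/24)·(s + 3)(s + 1)(s - 1)
Expanding: g(s) = (13/24)s^3 + (5/8)s^2 - (61/24)s - 45/8

g(s) = (13/24)s^3 + (5/8)s^2 - (61/24)s - 45/8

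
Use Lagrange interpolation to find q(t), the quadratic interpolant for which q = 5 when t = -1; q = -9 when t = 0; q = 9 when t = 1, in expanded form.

L_0(t) = t(t - 1) / [2] = (1/2)t^2 - (1/2)t
L_1(t) = (t + 1)(t - 1) / [-1] = -t^2 + 1
L_2(t) = (t + 1)t / [2] = (1/2)t^2 + (1/2)t
q(t) = 5·L_0 + (-9)·L_1 + 9·L_2
  5·L_0(t) = (5/2)t^2 - (5/2)t
  (-9)·L_1(t) = 9t^2 - 9
  9·L_2(t) = (9/2)t^2 + (9/2)t
Adding term by term: 16t^2 + 2t - 9

q(t) = 16t^2 + 2t - 9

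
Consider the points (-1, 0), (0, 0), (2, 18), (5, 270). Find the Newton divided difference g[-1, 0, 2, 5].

g[-1,0] = (0 - 0) / (0 - (-1)) = 0
g[0,2] = (18 - 0) / (2 - 0) = 9
g[2,5] = (270 - 18) / (5 - 2) = 84
g[-1,0,2] = (9 - 0) / (2 - (-1)) = 3
g[0,2,5] = (84 - 9) / (5 - 0) = 15
g[-1,0,2,5] = (15 - 3) / (5 - (-1)) = 2

2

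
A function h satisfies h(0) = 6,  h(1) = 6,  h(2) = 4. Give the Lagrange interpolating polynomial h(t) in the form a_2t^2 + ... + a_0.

Build the Lagrange basis polynomials:
L_0(t) = (t - 1)(t - 2) / [2] = (1/2)t^2 - (3/2)t + 1
L_1(t) = t(t - 2) / [-1] = -t^2 + 2t
L_2(t) = t(t - 1) / [2] = (1/2)t^2 - (1/2)t
h(t) = 6·L_0 + 6·L_1 + 4·L_2
  6·L_0(t) = 3t^2 - 9t + 6
  6·L_1(t) = -6t^2 + 12t
  4·L_2(t) = 2t^2 - 2t
Adding term by term: -t^2 + t + 6

h(t) = -t^2 + t + 6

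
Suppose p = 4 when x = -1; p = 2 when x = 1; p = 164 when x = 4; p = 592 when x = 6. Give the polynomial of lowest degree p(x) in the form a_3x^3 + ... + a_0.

Build the Lagrange basis polynomials:
L_0(x) = (x - 1)(x - 4)(x - 6) / [-70] = -(1/70)x^3 + (11/70)x^2 - (17/35)x + 12/35
L_1(x) = (x + 1)(x - 4)(x - 6) / [30] = (1/30)x^3 - (3/10)x^2 + (7/15)x + 4/5
L_2(x) = (x + 1)(x - 1)(x - 6) / [-30] = -(1/30)x^3 + (1/5)x^2 + (1/30)x - 1/5
L_3(x) = (x + 1)(x - 1)(x - 4) / [70] = (1/70)x^3 - (2/35)x^2 - (1/70)x + 2/35
p(x) = 4·L_0 + 2·L_1 + 164·L_2 + 592·L_3
  4·L_0(x) = -(2/35)x^3 + (22/35)x^2 - (68/35)x + 48/35
  2·L_1(x) = (1/15)x^3 - (3/5)x^2 + (14/15)x + 8/5
  164·L_2(x) = -(82/15)x^3 + (164/5)x^2 + (82/15)x - 164/5
  592·L_3(x) = (296/35)x^3 - (1184/35)x^2 - (296/35)x + 1184/35
Adding term by term: 3x^3 - x^2 - 4x + 4

p(x) = 3x^3 - x^2 - 4x + 4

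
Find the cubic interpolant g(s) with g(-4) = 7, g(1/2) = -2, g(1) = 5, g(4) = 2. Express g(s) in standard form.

g(s) = -(131/140)s^3 + (241/280)s^2 + (4017/280)s - 649/70

Newton's divided differences:
g[-4,1/2] = (-2 - 7) / (1/2 - (-4)) = -2
g[1/2,1] = (5 - (-2)) / (1 - 1/2) = 14
g[1,4] = (2 - 5) / (4 - 1) = -1
g[-4,1/2,1] = (14 - (-2)) / (1 - (-4)) = 16/5
g[1/2,1,4] = (-1 - 14) / (4 - 1/2) = -30/7
g[-4,1/2,1,4] = (-30/7 - 16/5) / (4 - (-4)) = -131/140
g(s) = 7 + (-2)·(s + 4) + (16/5)·(s + 4)(s - 1/2) + (-131/140)·(s + 4)(s - 1/2)(s - 1)
Expanding: g(s) = -(131/140)s^3 + (241/280)s^2 + (4017/280)s - 649/70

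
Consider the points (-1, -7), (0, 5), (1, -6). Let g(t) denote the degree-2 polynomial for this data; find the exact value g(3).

Using Newton's divided-difference form:
g[-1,0] = (5 - (-7)) / (0 - (-1)) = 12
g[0,1] = (-6 - 5) / (1 - 0) = -11
g[-1,0,1] = (-11 - 12) / (1 - (-1)) = -23/2
g(3) = -7 + 12·(4) + (-23/2)·(4)·(3) = -97

-97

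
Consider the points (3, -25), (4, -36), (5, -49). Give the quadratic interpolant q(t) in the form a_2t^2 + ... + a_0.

q(t) = -t^2 - 4t - 4

Newton's divided differences:
q[3,4] = (-36 - (-25)) / (4 - 3) = -11
q[4,5] = (-49 - (-36)) / (5 - 4) = -13
q[3,4,5] = (-13 - (-11)) / (5 - 3) = -1
q(t) = -25 + (-11)·(t - 3) + (-1)·(t - 3)(t - 4)
Expanding: q(t) = -t^2 - 4t - 4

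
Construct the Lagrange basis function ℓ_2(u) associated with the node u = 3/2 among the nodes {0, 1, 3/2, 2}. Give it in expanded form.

ℓ_2(u) = u(u - 1)(u - 2) / [(3/2)·(1/2)·(-1/2)]
       = (u^3 - 3u^2 + 2u) / (-3/8)

ℓ_2(u) = -(8/3)u^3 + 8u^2 - (16/3)u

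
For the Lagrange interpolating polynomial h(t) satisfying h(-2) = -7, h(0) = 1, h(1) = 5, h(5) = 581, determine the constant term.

1

Build the Lagrange basis polynomials:
L_0(t) = t(t - 1)(t - 5) / [-42] = -(1/42)t^3 + (1/7)t^2 - (5/42)t
L_1(t) = (t + 2)(t - 1)(t - 5) / [10] = (1/10)t^3 - (2/5)t^2 - (7/10)t + 1
L_2(t) = (t + 2)t(t - 5) / [-12] = -(1/12)t^3 + (1/4)t^2 + (5/6)t
L_3(t) = (t + 2)t(t - 1) / [140] = (1/140)t^3 + (1/140)t^2 - (1/70)t
h(t) = (-7)·L_0 + 1·L_1 + 5·L_2 + 581·L_3
Only the constant term is needed; take it from each L_i and combine:
(-7)·(0) + 1·(1) + 5·(0) + 581·(0) = 1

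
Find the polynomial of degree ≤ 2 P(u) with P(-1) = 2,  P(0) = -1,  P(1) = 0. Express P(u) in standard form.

Newton's divided differences:
P[-1,0] = (-1 - 2) / (0 - (-1)) = -3
P[0,1] = (0 - (-1)) / (1 - 0) = 1
P[-1,0,1] = (1 - (-3)) / (1 - (-1)) = 2
P(u) = 2 + (-3)·(u + 1) + 2·(u + 1)u
Expanding: P(u) = 2u^2 - u - 1

P(u) = 2u^2 - u - 1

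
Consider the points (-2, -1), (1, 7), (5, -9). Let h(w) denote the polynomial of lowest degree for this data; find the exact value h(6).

Using Newton's divided-difference form:
h[-2,1] = (7 - (-1)) / (1 - (-2)) = 8/3
h[1,5] = (-9 - 7) / (5 - 1) = -4
h[-2,1,5] = (-4 - 8/3) / (5 - (-2)) = -20/21
h(6) = -1 + (8/3)·(8) + (-20/21)·(8)·(5) = -373/21

-373/21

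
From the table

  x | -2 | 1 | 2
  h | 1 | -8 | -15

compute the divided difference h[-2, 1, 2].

h[-2,1] = (-8 - 1) / (1 - (-2)) = -3
h[1,2] = (-15 - (-8)) / (2 - 1) = -7
h[-2,1,2] = (-7 - (-3)) / (2 - (-2)) = -1

-1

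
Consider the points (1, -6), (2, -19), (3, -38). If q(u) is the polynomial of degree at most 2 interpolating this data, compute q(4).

-63

Evaluate each Lagrange basis at u = 4:
L_0(4) = (2)·(1)/[(-1)·(-2)] = 1
L_1(4) = (3)·(1)/[(1)·(-1)] = -3
L_2(4) = (3)·(2)/[(2)·(1)] = 3
Sum: (-6)·(1) + (-19)·(-3) + (-38)·(3) = -63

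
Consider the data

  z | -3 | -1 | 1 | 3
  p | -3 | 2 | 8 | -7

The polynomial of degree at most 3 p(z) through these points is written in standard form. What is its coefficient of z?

L_0(z) = (z + 1)(z - 1)(z - 3) / [-48] = -(1/48)z^3 + (1/16)z^2 + (1/48)z - 1/16
L_1(z) = (z + 3)(z - 1)(z - 3) / [16] = (1/16)z^3 - (1/16)z^2 - (9/16)z + 9/16
L_2(z) = (z + 3)(z + 1)(z - 3) / [-16] = -(1/16)z^3 - (1/16)z^2 + (9/16)z + 9/16
L_3(z) = (z + 3)(z + 1)(z - 1) / [48] = (1/48)z^3 + (1/16)z^2 - (1/48)z - 1/16
p(z) = (-3)·L_0 + 2·L_1 + 8·L_2 + (-7)·L_3
Only the coefficient of z is needed; take it from each L_i and combine:
(-3)·(1/48) + 2·(-9/16) + 8·(9/16) + (-7)·(-1/48) = 83/24

83/24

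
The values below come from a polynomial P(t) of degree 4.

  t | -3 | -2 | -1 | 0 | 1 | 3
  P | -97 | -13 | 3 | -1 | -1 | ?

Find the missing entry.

-13

The 5 known values determine P uniquely (degree ≤ 4).
L_0(3) = (5)·(4)·(3)·(2)/[(-1)·(-2)·(-3)·(-4)] = 5
L_1(3) = (6)·(4)·(3)·(2)/[(1)·(-1)·(-2)·(-3)] = -24
L_2(3) = (6)·(5)·(3)·(2)/[(2)·(1)·(-1)·(-2)] = 45
L_3(3) = (6)·(5)·(4)·(2)/[(3)·(2)·(1)·(-1)] = -40
L_4(3) = (6)·(5)·(4)·(3)/[(4)·(3)·(2)·(1)] = 15
Sum: (-97)·(5) + (-13)·(-24) + 3·(45) + (-1)·(-40) + (-1)·(15) = -13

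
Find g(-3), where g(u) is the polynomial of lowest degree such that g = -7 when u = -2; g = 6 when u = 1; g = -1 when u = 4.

L_0(-3) = (-4)·(-7)/[(-3)·(-6)] = 14/9
L_1(-3) = (-1)·(-7)/[(3)·(-3)] = -7/9
L_2(-3) = (-1)·(-4)/[(6)·(3)] = 2/9
Sum: (-7)·(14/9) + 6·(-7/9) + (-1)·(2/9) = -142/9

-142/9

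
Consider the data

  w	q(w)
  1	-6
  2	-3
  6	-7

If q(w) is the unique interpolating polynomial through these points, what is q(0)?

Evaluate each Lagrange basis at w = 0:
L_0(0) = (-2)·(-6)/[(-1)·(-5)] = 12/5
L_1(0) = (-1)·(-6)/[(1)·(-4)] = -3/2
L_2(0) = (-1)·(-2)/[(5)·(4)] = 1/10
Sum: (-6)·(12/5) + (-3)·(-3/2) + (-7)·(1/10) = -53/5

-53/5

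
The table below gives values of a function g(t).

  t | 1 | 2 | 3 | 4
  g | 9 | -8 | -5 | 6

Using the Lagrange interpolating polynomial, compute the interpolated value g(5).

13

Evaluate each Lagrange basis at t = 5:
L_0(5) = (3)·(2)·(1)/[(-1)·(-2)·(-3)] = -1
L_1(5) = (4)·(2)·(1)/[(1)·(-1)·(-2)] = 4
L_2(5) = (4)·(3)·(1)/[(2)·(1)·(-1)] = -6
L_3(5) = (4)·(3)·(2)/[(3)·(2)·(1)] = 4
Sum: 9·(-1) + (-8)·(4) + (-5)·(-6) + 6·(4) = 13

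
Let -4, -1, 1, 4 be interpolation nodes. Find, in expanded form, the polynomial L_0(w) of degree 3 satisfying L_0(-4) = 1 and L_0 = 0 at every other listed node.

L_0(w) = -(1/120)w^3 + (1/30)w^2 + (1/120)w - 1/30

L_0(w) = (w + 1)(w - 1)(w - 4) / [(-3)·(-5)·(-8)]
       = (w^3 - 4w^2 - w + 4) / (-120)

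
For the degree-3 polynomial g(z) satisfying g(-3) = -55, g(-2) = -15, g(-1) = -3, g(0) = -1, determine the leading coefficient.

L_0(z) = (z + 2)(z + 1)z / [-6] = -(1/6)z^3 - (1/2)z^2 - (1/3)z
L_1(z) = (z + 3)(z + 1)z / [2] = (1/2)z^3 + 2z^2 + (3/2)z
L_2(z) = (z + 3)(z + 2)z / [-2] = -(1/2)z^3 - (5/2)z^2 - 3z
L_3(z) = (z + 3)(z + 2)(z + 1) / [6] = (1/6)z^3 + z^2 + (11/6)z + 1
g(z) = (-55)·L_0 + (-15)·L_1 + (-3)·L_2 + (-1)·L_3
Only the coefficient of z^3 is needed; take it from each L_i and combine:
(-55)·(-1/6) + (-15)·(1/2) + (-3)·(-1/2) + (-1)·(1/6) = 3

3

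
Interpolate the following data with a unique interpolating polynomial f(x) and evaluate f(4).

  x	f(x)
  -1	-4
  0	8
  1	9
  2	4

Using Newton's divided-difference form:
f[-1,0] = (8 - (-4)) / (0 - (-1)) = 12
f[0,1] = (9 - 8) / (1 - 0) = 1
f[1,2] = (4 - 9) / (2 - 1) = -5
f[-1,0,1] = (1 - 12) / (1 - (-1)) = -11/2
f[0,1,2] = (-5 - 1) / (2 - 0) = -3
f[-1,0,1,2] = (-3 - (-11/2)) / (2 - (-1)) = 5/6
f(4) = -4 + 12·(5) + (-11/2)·(5)·(4) + (5/6)·(5)·(4)·(3) = -4

-4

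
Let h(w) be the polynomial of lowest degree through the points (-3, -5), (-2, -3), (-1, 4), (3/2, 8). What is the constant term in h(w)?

Build the Lagrange basis polynomials:
L_0(w) = (w + 2)(w + 1)(w - 3/2) / [-9] = -(1/9)w^3 - (1/6)w^2 + (5/18)w + 1/3
L_1(w) = (w + 3)(w + 1)(w - 3/2) / [7/2] = (2/7)w^3 + (5/7)w^2 - (6/7)w - 9/7
L_2(w) = (w + 3)(w + 2)(w - 3/2) / [-5] = -(1/5)w^3 - (7/10)w^2 + (3/10)w + 9/5
L_3(w) = (w + 3)(w + 2)(w + 1) / [315/8] = (8/315)w^3 + (16/105)w^2 + (88/315)w + 16/105
h(w) = (-5)·L_0 + (-3)·L_1 + 4·L_2 + 8·L_3
Only the constant term is needed; take it from each L_i and combine:
(-5)·(1/3) + (-3)·(-9/7) + 4·(9/5) + 8·(16/105) = 1114/105

1114/105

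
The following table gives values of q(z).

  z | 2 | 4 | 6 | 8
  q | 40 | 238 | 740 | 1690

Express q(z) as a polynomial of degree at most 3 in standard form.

q(z) = 3z^3 + 2z^2 + 3z + 2

Newton's divided differences:
q[2,4] = (238 - 40) / (4 - 2) = 99
q[4,6] = (740 - 238) / (6 - 4) = 251
q[6,8] = (1690 - 740) / (8 - 6) = 475
q[2,4,6] = (251 - 99) / (6 - 2) = 38
q[4,6,8] = (475 - 251) / (8 - 4) = 56
q[2,4,6,8] = (56 - 38) / (8 - 2) = 3
q(z) = 40 + 99·(z - 2) + 38·(z - 2)(z - 4) + 3·(z - 2)(z - 4)(z - 6)
Expanding: q(z) = 3z^3 + 2z^2 + 3z + 2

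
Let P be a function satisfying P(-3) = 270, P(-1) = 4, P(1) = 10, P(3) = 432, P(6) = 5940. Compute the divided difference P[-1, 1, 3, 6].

P[-1,1] = (10 - 4) / (1 - (-1)) = 3
P[1,3] = (432 - 10) / (3 - 1) = 211
P[3,6] = (5940 - 432) / (6 - 3) = 1836
P[-1,1,3] = (211 - 3) / (3 - (-1)) = 52
P[1,3,6] = (1836 - 211) / (6 - 1) = 325
P[-1,1,3,6] = (325 - 52) / (6 - (-1)) = 39

39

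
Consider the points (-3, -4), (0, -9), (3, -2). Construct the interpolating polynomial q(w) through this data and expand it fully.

Newton's divided differences:
q[-3,0] = (-9 - (-4)) / (0 - (-3)) = -5/3
q[0,3] = (-2 - (-9)) / (3 - 0) = 7/3
q[-3,0,3] = (7/3 - (-5/3)) / (3 - (-3)) = 2/3
q(w) = -4 + (-5/3)·(w + 3) + (2/3)·(w + 3)w
Expanding: q(w) = (2/3)w^2 + (1/3)w - 9

q(w) = (2/3)w^2 + (1/3)w - 9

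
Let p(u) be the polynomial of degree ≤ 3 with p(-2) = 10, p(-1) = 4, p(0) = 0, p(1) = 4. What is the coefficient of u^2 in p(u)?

Build the Lagrange basis polynomials:
L_0(u) = (u + 1)u(u - 1) / [-6] = -(1/6)u^3 + (1/6)u
L_1(u) = (u + 2)u(u - 1) / [2] = (1/2)u^3 + (1/2)u^2 - u
L_2(u) = (u + 2)(u + 1)(u - 1) / [-2] = -(1/2)u^3 - u^2 + (1/2)u + 1
L_3(u) = (u + 2)(u + 1)u / [6] = (1/6)u^3 + (1/2)u^2 + (1/3)u
p(u) = 10·L_0 + 4·L_1 + 0·L_2 + 4·L_3
Only the coefficient of u^2 is needed; take it from each L_i and combine:
10·(0) + 4·(1/2) + 0·(-1) + 4·(1/2) = 4

4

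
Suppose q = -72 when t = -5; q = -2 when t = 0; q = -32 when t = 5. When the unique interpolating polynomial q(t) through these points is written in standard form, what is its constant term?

-2

L_0(t) = t(t - 5) / [50] = (1/50)t^2 - (1/10)t
L_1(t) = (t + 5)(t - 5) / [-25] = -(1/25)t^2 + 1
L_2(t) = (t + 5)t / [50] = (1/50)t^2 + (1/10)t
q(t) = (-72)·L_0 + (-2)·L_1 + (-32)·L_2
Only the constant term is needed; take it from each L_i and combine:
(-72)·(0) + (-2)·(1) + (-32)·(0) = -2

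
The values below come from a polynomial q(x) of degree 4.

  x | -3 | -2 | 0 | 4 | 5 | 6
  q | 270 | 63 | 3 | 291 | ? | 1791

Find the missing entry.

798

The 5 known values determine q uniquely (degree ≤ 4).
Evaluate each Lagrange basis at x = 5:
L_0(5) = (7)·(5)·(1)·(-1)/[(-1)·(-3)·(-7)·(-9)] = -5/27
L_1(5) = (8)·(5)·(1)·(-1)/[(1)·(-2)·(-6)·(-8)] = 5/12
L_2(5) = (8)·(7)·(1)·(-1)/[(3)·(2)·(-4)·(-6)] = -7/18
L_3(5) = (8)·(7)·(5)·(-1)/[(7)·(6)·(4)·(-2)] = 5/6
L_4(5) = (8)·(7)·(5)·(1)/[(9)·(8)·(6)·(2)] = 35/108
Sum: 270·(-5/27) + 63·(5/12) + 3·(-7/18) + 291·(5/6) + 1791·(35/108) = 798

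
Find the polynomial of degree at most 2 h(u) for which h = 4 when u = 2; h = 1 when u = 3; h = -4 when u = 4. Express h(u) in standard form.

L_0(u) = (u - 3)(u - 4) / [2] = (1/2)u^2 - (7/2)u + 6
L_1(u) = (u - 2)(u - 4) / [-1] = -u^2 + 6u - 8
L_2(u) = (u - 2)(u - 3) / [2] = (1/2)u^2 - (5/2)u + 3
h(u) = 4·L_0 + 1·L_1 + (-4)·L_2
  4·L_0(u) = 2u^2 - 14u + 24
  1·L_1(u) = -u^2 + 6u - 8
  (-4)·L_2(u) = -2u^2 + 10u - 12
Adding term by term: -u^2 + 2u + 4

h(u) = -u^2 + 2u + 4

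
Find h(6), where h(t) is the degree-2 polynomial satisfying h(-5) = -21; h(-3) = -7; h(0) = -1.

Evaluate each Lagrange basis at t = 6:
L_0(6) = (9)·(6)/[(-2)·(-5)] = 27/5
L_1(6) = (11)·(6)/[(2)·(-3)] = -11
L_2(6) = (11)·(9)/[(5)·(3)] = 33/5
Sum: (-21)·(27/5) + (-7)·(-11) + (-1)·(33/5) = -43

-43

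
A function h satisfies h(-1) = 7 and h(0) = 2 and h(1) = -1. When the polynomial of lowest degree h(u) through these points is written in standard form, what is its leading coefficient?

1

Build the Lagrange basis polynomials:
L_0(u) = u(u - 1) / [2] = (1/2)u^2 - (1/2)u
L_1(u) = (u + 1)(u - 1) / [-1] = -u^2 + 1
L_2(u) = (u + 1)u / [2] = (1/2)u^2 + (1/2)u
h(u) = 7·L_0 + 2·L_1 + (-1)·L_2
Only the coefficient of u^2 is needed; take it from each L_i and combine:
7·(1/2) + 2·(-1) + (-1)·(1/2) = 1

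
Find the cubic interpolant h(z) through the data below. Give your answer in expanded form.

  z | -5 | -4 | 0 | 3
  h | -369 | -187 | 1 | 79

h(z) = 3z^3 - z + 1

Build the Lagrange basis polynomials:
L_0(z) = (z + 4)z(z - 3) / [-40] = -(1/40)z^3 - (1/40)z^2 + (3/10)z
L_1(z) = (z + 5)z(z - 3) / [28] = (1/28)z^3 + (1/14)z^2 - (15/28)z
L_2(z) = (z + 5)(z + 4)(z - 3) / [-60] = -(1/60)z^3 - (1/10)z^2 + (7/60)z + 1
L_3(z) = (z + 5)(z + 4)z / [168] = (1/168)z^3 + (3/56)z^2 + (5/42)z
h(z) = (-369)·L_0 + (-187)·L_1 + 1·L_2 + 79·L_3
  (-369)·L_0(z) = (369/40)z^3 + (369/40)z^2 - (1107/10)z
  (-187)·L_1(z) = -(187/28)z^3 - (187/14)z^2 + (2805/28)z
  1·L_2(z) = -(1/60)z^3 - (1/10)z^2 + (7/60)z + 1
  79·L_3(z) = (79/168)z^3 + (237/56)z^2 + (395/42)z
Adding term by term: 3z^3 - z + 1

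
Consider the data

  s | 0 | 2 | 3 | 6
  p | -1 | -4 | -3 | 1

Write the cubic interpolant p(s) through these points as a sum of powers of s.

Newton's divided differences:
p[0,2] = (-4 - (-1)) / (2 - 0) = -3/2
p[2,3] = (-3 - (-4)) / (3 - 2) = 1
p[3,6] = (1 - (-3)) / (6 - 3) = 4/3
p[0,2,3] = (1 - (-3/2)) / (3 - 0) = 5/6
p[2,3,6] = (4/3 - 1) / (6 - 2) = 1/12
p[0,2,3,6] = (1/12 - 5/6) / (6 - 0) = -1/8
p(s) = -1 + (-3/2)·s + (5/6)·s(s - 2) + (-1/8)·s(s - 2)(s - 3)
Expanding: p(s) = -(1/8)s^3 + (35/24)s^2 - (47/12)s - 1

p(s) = -(1/8)s^3 + (35/24)s^2 - (47/12)s - 1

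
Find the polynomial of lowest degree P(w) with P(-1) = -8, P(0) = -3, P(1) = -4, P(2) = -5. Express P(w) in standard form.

L_0(w) = w(w - 1)(w - 2) / [-6] = -(1/6)w^3 + (1/2)w^2 - (1/3)w
L_1(w) = (w + 1)(w - 1)(w - 2) / [2] = (1/2)w^3 - w^2 - (1/2)w + 1
L_2(w) = (w + 1)w(w - 2) / [-2] = -(1/2)w^3 + (1/2)w^2 + w
L_3(w) = (w + 1)w(w - 1) / [6] = (1/6)w^3 - (1/6)w
P(w) = (-8)·L_0 + (-3)·L_1 + (-4)·L_2 + (-5)·L_3
  (-8)·L_0(w) = (4/3)w^3 - 4w^2 + (8/3)w
  (-3)·L_1(w) = -(3/2)w^3 + 3w^2 + (3/2)w - 3
  (-4)·L_2(w) = 2w^3 - 2w^2 - 4w
  (-5)·L_3(w) = -(5/6)w^3 + (5/6)w
Adding term by term: w^3 - 3w^2 + w - 3

P(w) = w^3 - 3w^2 + w - 3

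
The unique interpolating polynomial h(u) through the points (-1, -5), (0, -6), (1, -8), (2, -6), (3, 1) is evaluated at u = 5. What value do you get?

L_0(5) = (5)·(4)·(3)·(2)/[(-1)·(-2)·(-3)·(-4)] = 5
L_1(5) = (6)·(4)·(3)·(2)/[(1)·(-1)·(-2)·(-3)] = -24
L_2(5) = (6)·(5)·(3)·(2)/[(2)·(1)·(-1)·(-2)] = 45
L_3(5) = (6)·(5)·(4)·(2)/[(3)·(2)·(1)·(-1)] = -40
L_4(5) = (6)·(5)·(4)·(3)/[(4)·(3)·(2)·(1)] = 15
Sum: (-5)·(5) + (-6)·(-24) + (-8)·(45) + (-6)·(-40) + 1·(15) = 14

14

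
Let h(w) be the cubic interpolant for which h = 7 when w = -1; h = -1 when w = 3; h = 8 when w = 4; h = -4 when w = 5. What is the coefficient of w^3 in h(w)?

Build the Lagrange basis polynomials:
L_0(w) = (w - 3)(w - 4)(w - 5) / [-120] = -(1/120)w^3 + (1/10)w^2 - (47/120)w + 1/2
L_1(w) = (w + 1)(w - 4)(w - 5) / [8] = (1/8)w^3 - w^2 + (11/8)w + 5/2
L_2(w) = (w + 1)(w - 3)(w - 5) / [-5] = -(1/5)w^3 + (7/5)w^2 - (7/5)w - 3
L_3(w) = (w + 1)(w - 3)(w - 4) / [12] = (1/12)w^3 - (1/2)w^2 + (5/12)w + 1
h(w) = 7·L_0 + (-1)·L_1 + 8·L_2 + (-4)·L_3
Only the coefficient of w^3 is needed; take it from each L_i and combine:
7·(-1/120) + (-1)·(1/8) + 8·(-1/5) + (-4)·(1/12) = -127/60

-127/60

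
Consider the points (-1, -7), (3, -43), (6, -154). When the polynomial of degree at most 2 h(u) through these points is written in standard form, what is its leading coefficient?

-4

The leading coefficient equals the top divided difference h[-1,3,6].
h[-1,3] = (-43 - (-7)) / (3 - (-1)) = -9
h[3,6] = (-154 - (-43)) / (6 - 3) = -37
h[-1,3,6] = (-37 - (-9)) / (6 - (-1)) = -4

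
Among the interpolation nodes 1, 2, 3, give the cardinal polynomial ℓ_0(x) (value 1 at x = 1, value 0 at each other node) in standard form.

ℓ_0(x) = (1/2)x^2 - (5/2)x + 3

ℓ_0(x) = (x - 2)(x - 3) / [(-1)·(-2)]
       = (x^2 - 5x + 6) / (2)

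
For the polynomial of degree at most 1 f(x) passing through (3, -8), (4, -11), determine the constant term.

L_0(x) = (x - 4) / [-1] = -x + 4
L_1(x) = (x - 3) / [1] = x - 3
f(x) = (-8)·L_0 + (-11)·L_1
Only the constant term is needed; take it from each L_i and combine:
(-8)·(4) + (-11)·(-3) = 1

1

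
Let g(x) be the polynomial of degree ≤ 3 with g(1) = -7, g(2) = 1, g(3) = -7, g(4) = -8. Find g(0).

Evaluate each Lagrange basis at x = 0:
L_0(0) = (-2)·(-3)·(-4)/[(-1)·(-2)·(-3)] = 4
L_1(0) = (-1)·(-3)·(-4)/[(1)·(-1)·(-2)] = -6
L_2(0) = (-1)·(-2)·(-4)/[(2)·(1)·(-1)] = 4
L_3(0) = (-1)·(-2)·(-3)/[(3)·(2)·(1)] = -1
Sum: (-7)·(4) + 1·(-6) + (-7)·(4) + (-8)·(-1) = -54

-54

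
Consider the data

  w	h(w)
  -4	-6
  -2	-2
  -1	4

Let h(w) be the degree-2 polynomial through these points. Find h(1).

24

L_0(1) = (3)·(2)/[(-2)·(-3)] = 1
L_1(1) = (5)·(2)/[(2)·(-1)] = -5
L_2(1) = (5)·(3)/[(3)·(1)] = 5
Sum: (-6)·(1) + (-2)·(-5) + 4·(5) = 24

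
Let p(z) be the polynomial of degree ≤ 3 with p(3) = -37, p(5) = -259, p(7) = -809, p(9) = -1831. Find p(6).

-484

Evaluate each Lagrange basis at z = 6:
L_0(6) = (1)·(-1)·(-3)/[(-2)·(-4)·(-6)] = -1/16
L_1(6) = (3)·(-1)·(-3)/[(2)·(-2)·(-4)] = 9/16
L_2(6) = (3)·(1)·(-3)/[(4)·(2)·(-2)] = 9/16
L_3(6) = (3)·(1)·(-1)/[(6)·(4)·(2)] = -1/16
Sum: (-37)·(-1/16) + (-259)·(9/16) + (-809)·(9/16) + (-1831)·(-1/16) = -484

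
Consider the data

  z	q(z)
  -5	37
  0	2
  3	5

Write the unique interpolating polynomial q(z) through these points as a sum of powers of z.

q(z) = z^2 - 2z + 2

Build the Lagrange basis polynomials:
L_0(z) = z(z - 3) / [40] = (1/40)z^2 - (3/40)z
L_1(z) = (z + 5)(z - 3) / [-15] = -(1/15)z^2 - (2/15)z + 1
L_2(z) = (z + 5)z / [24] = (1/24)z^2 + (5/24)z
q(z) = 37·L_0 + 2·L_1 + 5·L_2
  37·L_0(z) = (37/40)z^2 - (111/40)z
  2·L_1(z) = -(2/15)z^2 - (4/15)z + 2
  5·L_2(z) = (5/24)z^2 + (25/24)z
Adding term by term: z^2 - 2z + 2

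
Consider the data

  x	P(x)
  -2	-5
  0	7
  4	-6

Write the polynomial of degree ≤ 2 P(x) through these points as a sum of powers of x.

P(x) = -(37/24)x^2 + (35/12)x + 7

Newton's divided differences:
P[-2,0] = (7 - (-5)) / (0 - (-2)) = 6
P[0,4] = (-6 - 7) / (4 - 0) = -13/4
P[-2,0,4] = (-13/4 - 6) / (4 - (-2)) = -37/24
P(x) = -5 + 6·(x + 2) + (-37/24)·(x + 2)x
Expanding: P(x) = -(37/24)x^2 + (35/12)x + 7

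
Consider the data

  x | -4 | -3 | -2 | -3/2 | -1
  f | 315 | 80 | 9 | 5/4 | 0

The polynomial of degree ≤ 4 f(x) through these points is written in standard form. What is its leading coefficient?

The leading coefficient equals the top divided difference f[-4,-3,-2,-3/2,-1].
f[-4,-3] = (80 - 315) / (-3 - (-4)) = -235
f[-3,-2] = (9 - 80) / (-2 - (-3)) = -71
f[-2,-3/2] = (5/4 - 9) / (-3/2 - (-2)) = -31/2
f[-3/2,-1] = (0 - 5/4) / (-1 - (-3/2)) = -5/2
f[-4,-3,-2] = (-71 - (-235)) / (-2 - (-4)) = 82
f[-3,-2,-3/2] = (-31/2 - (-71)) / (-3/2 - (-3)) = 37
f[-2,-3/2,-1] = (-5/2 - (-31/2)) / (-1 - (-2)) = 13
f[-4,-3,-2,-3/2] = (37 - 82) / (-3/2 - (-4)) = -18
f[-3,-2,-3/2,-1] = (13 - 37) / (-1 - (-3)) = -12
f[-4,-3,-2,-3/2,-1] = (-12 - (-18)) / (-1 - (-4)) = 2

2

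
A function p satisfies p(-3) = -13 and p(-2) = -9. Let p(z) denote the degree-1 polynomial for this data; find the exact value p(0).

-1

Evaluate each Lagrange basis at z = 0:
L_0(0) = (2)/[(-1)] = -2
L_1(0) = (3)/[(1)] = 3
Sum: (-13)·(-2) + (-9)·(3) = -1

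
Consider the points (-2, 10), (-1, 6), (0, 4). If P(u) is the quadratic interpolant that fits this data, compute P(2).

6

Using Newton's divided-difference form:
P[-2,-1] = (6 - 10) / (-1 - (-2)) = -4
P[-1,0] = (4 - 6) / (0 - (-1)) = -2
P[-2,-1,0] = (-2 - (-4)) / (0 - (-2)) = 1
P(2) = 10 + (-4)·(4) + 1·(4)·(3) = 6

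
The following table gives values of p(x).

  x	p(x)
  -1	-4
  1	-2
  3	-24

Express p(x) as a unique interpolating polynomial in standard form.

Newton's divided differences:
p[-1,1] = (-2 - (-4)) / (1 - (-1)) = 1
p[1,3] = (-24 - (-2)) / (3 - 1) = -11
p[-1,1,3] = (-11 - 1) / (3 - (-1)) = -3
p(x) = -4 + 1·(x + 1) + (-3)·(x + 1)(x - 1)
Expanding: p(x) = -3x^2 + x

p(x) = -3x^2 + x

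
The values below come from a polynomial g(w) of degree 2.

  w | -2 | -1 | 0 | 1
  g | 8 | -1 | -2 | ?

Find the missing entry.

The 3 known values determine g uniquely (degree ≤ 2).
Evaluate each Lagrange basis at w = 1:
L_0(1) = (2)·(1)/[(-1)·(-2)] = 1
L_1(1) = (3)·(1)/[(1)·(-1)] = -3
L_2(1) = (3)·(2)/[(2)·(1)] = 3
Sum: 8·(1) + (-1)·(-3) + (-2)·(3) = 5

5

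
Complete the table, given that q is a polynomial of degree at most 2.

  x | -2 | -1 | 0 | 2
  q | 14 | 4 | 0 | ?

10

The 3 known values determine q uniquely (degree ≤ 2).
Evaluate each Lagrange basis at x = 2:
L_0(2) = (3)·(2)/[(-1)·(-2)] = 3
L_1(2) = (4)·(2)/[(1)·(-1)] = -8
L_2(2) = (4)·(3)/[(2)·(1)] = 6
Sum: 14·(3) + 4·(-8) + 0 = 10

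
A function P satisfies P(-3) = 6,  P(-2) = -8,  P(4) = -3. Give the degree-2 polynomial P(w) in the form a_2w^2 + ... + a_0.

Newton's divided differences:
P[-3,-2] = (-8 - 6) / (-2 - (-3)) = -14
P[-2,4] = (-3 - (-8)) / (4 - (-2)) = 5/6
P[-3,-2,4] = (5/6 - (-14)) / (4 - (-3)) = 89/42
P(w) = 6 + (-14)·(w + 3) + (89/42)·(w + 3)(w + 2)
Expanding: P(w) = (89/42)w^2 - (143/42)w - 163/7

P(w) = (89/42)w^2 - (143/42)w - 163/7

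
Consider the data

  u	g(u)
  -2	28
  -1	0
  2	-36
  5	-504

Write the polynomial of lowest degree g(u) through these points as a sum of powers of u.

Build the Lagrange basis polynomials:
L_0(u) = (u + 1)(u - 2)(u - 5) / [-28] = -(1/28)u^3 + (3/14)u^2 - (3/28)u - 5/14
L_1(u) = (u + 2)(u - 2)(u - 5) / [18] = (1/18)u^3 - (5/18)u^2 - (2/9)u + 10/9
L_2(u) = (u + 2)(u + 1)(u - 5) / [-36] = -(1/36)u^3 + (1/18)u^2 + (13/36)u + 5/18
L_3(u) = (u + 2)(u + 1)(u - 2) / [126] = (1/126)u^3 + (1/126)u^2 - (2/63)u - 2/63
g(u) = 28·L_0 + 0·L_1 + (-36)·L_2 + (-504)·L_3
  28·L_0(u) = -u^3 + 6u^2 - 3u - 10
  0·L_1(u) = 0
  (-36)·L_2(u) = u^3 - 2u^2 - 13u - 10
  (-504)·L_3(u) = -4u^3 - 4u^2 + 16u + 16
Adding term by term: -4u^3 - 4

g(u) = -4u^3 - 4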